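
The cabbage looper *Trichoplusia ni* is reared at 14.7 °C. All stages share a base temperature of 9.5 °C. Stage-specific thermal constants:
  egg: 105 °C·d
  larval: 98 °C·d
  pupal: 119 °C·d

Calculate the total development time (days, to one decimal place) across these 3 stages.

Daily accumulation at 14.7 °C = 14.7 − 9.5 = 5.2 DD/day.
Total K = 105 + 98 + 119 = 322 DD.
Total duration = 322 / 5.2 = 61.923 ≈ 61.9 days.

61.9 days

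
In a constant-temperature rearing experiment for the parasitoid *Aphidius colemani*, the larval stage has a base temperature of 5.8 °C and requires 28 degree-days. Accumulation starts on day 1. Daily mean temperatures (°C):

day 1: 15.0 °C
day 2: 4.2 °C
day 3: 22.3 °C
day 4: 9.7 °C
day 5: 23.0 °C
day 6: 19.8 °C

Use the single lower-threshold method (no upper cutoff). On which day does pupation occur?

Daily DD above 5.8 °C: 9.2, 0.0, 16.5, 3.9, 17.2, 14.0.
Cumulative: 9.2, 9.2, 25.7, 29.6, 46.8, 60.8.
The total first reaches 28 DD on day 4.

day 4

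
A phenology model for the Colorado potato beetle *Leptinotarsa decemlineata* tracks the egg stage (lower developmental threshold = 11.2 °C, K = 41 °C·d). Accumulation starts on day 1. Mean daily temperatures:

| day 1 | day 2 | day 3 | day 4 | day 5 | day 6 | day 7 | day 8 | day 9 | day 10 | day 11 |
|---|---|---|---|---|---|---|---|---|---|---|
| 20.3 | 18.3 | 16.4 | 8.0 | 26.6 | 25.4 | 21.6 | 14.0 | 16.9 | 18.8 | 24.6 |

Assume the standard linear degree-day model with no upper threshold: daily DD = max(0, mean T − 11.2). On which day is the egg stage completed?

Daily DD above 11.2 °C: 9.1, 7.1, 5.2, 0.0, 15.4, 14.2, 10.4, 2.8, 5.7, 7.6, 13.4.
Cumulative: 9.1, 16.2, 21.4, 21.4, 36.8, 51.0, 61.4, 64.2, 69.9, 77.5, 90.9.
The total first reaches 41 DD on day 6.

day 6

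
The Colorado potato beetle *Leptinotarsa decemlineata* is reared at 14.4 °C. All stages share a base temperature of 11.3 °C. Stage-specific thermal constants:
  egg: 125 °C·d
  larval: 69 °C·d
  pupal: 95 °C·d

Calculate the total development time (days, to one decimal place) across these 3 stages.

93.2 days

Daily accumulation at 14.4 °C = 14.4 − 11.3 = 3.1 DD/day.
Total K = 125 + 69 + 95 = 289 DD.
Total duration = 289 / 3.1 = 93.226 ≈ 93.2 days.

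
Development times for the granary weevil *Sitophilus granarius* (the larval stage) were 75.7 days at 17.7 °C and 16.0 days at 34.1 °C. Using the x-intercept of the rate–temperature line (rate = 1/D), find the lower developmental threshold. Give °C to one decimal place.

Equal thermal constants: D₁(T₁ − T_b) = D₂(T₂ − T_b).
75.7·(17.7 − T_b) = 16.0·(34.1 − T_b)
T_b = (75.7·17.7 − 16.0·34.1) / (75.7 − 16.0) = 794.29 / 59.7 = 13.305 °C ≈ 13.3 °C.

13.3 °C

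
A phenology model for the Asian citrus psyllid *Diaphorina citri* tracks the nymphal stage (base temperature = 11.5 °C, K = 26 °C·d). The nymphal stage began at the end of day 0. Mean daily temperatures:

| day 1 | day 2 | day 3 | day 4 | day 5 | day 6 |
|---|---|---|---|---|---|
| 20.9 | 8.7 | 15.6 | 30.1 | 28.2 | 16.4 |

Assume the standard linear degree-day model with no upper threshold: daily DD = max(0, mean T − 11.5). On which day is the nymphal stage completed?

Daily DD above 11.5 °C: 9.4, 0.0, 4.1, 18.6, 16.7, 4.9.
Cumulative: 9.4, 9.4, 13.5, 32.1, 48.8, 53.7.
The total first reaches 26 DD on day 4.

day 4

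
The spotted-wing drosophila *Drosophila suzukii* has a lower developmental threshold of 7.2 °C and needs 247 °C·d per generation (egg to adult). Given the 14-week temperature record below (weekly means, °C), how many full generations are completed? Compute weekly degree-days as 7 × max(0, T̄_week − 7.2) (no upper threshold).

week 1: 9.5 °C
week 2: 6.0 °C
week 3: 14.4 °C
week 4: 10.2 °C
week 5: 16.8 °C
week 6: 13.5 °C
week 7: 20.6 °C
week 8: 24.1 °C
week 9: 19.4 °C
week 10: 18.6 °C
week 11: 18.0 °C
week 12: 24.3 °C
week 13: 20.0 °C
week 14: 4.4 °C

Weekly DD (7 × max(0, T̄ − 7.2)): 16.1, 0.0, 50.4, 21.0, 67.2, 44.1, 93.8, 118.3, 85.4, 79.8, 75.6, 119.7, 89.6, 0.0.
Season total = 861.0 DD.
Complete generations = ⌊861.0 / 247⌋ = 3.

3 generations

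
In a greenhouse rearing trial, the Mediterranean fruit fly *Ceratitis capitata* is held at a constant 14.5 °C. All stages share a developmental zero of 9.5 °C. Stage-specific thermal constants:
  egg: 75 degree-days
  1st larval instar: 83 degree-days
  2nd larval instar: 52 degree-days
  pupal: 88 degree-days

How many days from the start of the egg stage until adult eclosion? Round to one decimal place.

Daily accumulation at 14.5 °C = 14.5 − 9.5 = 5.0 DD/day.
Total K = 75 + 83 + 52 + 88 = 298 DD.
Total duration = 298 / 5.0 = 59.600 ≈ 59.6 days.

59.6 days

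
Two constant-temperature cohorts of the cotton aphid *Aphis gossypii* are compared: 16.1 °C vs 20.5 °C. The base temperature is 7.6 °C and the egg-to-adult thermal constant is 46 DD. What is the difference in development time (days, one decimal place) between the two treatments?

At 16.1 °C: 46 / (16.1 − 7.6) = 46 / 8.5 = 5.412 d.
At 20.5 °C: 46 / (20.5 − 7.6) = 46 / 12.9 = 3.566 d.
Difference = |5.412 − 3.566| = 1.846 ≈ 1.8 days.

1.8 days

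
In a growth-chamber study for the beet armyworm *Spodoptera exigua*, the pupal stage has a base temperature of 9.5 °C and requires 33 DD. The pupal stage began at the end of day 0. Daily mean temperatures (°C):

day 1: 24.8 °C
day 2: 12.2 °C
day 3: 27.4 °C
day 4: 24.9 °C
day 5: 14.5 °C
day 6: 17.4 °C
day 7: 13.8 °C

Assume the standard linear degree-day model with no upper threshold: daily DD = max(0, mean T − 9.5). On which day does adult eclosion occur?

Daily DD above 9.5 °C: 15.3, 2.7, 17.9, 15.4, 5.0, 7.9, 4.3.
Cumulative: 15.3, 18.0, 35.9, 51.3, 56.3, 64.2, 68.5.
The total first reaches 33 DD on day 3.

day 3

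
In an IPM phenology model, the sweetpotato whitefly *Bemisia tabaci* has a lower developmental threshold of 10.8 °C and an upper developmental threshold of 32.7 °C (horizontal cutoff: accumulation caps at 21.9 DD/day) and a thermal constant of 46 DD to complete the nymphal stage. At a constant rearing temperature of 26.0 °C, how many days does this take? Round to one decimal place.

Daily accumulation = 26.0 − 10.8 = 15.2 DD/day.
Duration = 46 / 15.2 = 3.026 ≈ 3.0 days.

3.0 days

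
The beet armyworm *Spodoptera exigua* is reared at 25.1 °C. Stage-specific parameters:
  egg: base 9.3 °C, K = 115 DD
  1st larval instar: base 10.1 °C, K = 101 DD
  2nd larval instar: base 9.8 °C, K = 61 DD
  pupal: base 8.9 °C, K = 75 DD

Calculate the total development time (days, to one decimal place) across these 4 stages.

egg: 115 / (25.1 − 9.3) = 115 / 15.8 = 7.278 d.
1st larval instar: 101 / (25.1 − 10.1) = 101 / 15.0 = 6.733 d.
2nd larval instar: 61 / (25.1 − 9.8) = 61 / 15.3 = 3.987 d.
pupal: 75 / (25.1 − 8.9) = 75 / 16.2 = 4.630 d.
Sum = 22.628 ≈ 22.6 days.

22.6 days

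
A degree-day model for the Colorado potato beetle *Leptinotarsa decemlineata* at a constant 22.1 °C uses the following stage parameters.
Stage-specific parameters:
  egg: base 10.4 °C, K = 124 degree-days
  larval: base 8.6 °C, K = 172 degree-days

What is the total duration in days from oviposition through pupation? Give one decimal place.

23.3 days

egg: 124 / (22.1 − 10.4) = 124 / 11.7 = 10.598 d.
larval: 172 / (22.1 − 8.6) = 172 / 13.5 = 12.741 d.
Sum = 23.339 ≈ 23.3 days.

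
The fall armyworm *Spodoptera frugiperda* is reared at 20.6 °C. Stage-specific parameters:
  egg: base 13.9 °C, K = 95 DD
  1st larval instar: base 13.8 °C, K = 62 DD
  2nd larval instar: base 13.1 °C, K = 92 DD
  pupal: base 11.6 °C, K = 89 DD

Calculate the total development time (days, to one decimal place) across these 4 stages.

egg: 95 / (20.6 − 13.9) = 95 / 6.7 = 14.179 d.
1st larval instar: 62 / (20.6 − 13.8) = 62 / 6.8 = 9.118 d.
2nd larval instar: 92 / (20.6 − 13.1) = 92 / 7.5 = 12.267 d.
pupal: 89 / (20.6 − 11.6) = 89 / 9.0 = 9.889 d.
Sum = 45.452 ≈ 45.5 days.

45.5 days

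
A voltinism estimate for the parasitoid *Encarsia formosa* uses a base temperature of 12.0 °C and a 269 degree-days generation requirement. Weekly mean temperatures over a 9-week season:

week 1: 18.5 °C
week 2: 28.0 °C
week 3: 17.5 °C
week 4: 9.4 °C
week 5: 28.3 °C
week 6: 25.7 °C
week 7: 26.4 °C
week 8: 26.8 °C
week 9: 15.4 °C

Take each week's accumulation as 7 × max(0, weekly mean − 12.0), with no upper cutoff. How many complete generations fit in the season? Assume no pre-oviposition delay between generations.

2 generations

Weekly DD (7 × max(0, T̄ − 12.0)): 45.5, 112.0, 38.5, 0.0, 114.1, 95.9, 100.8, 103.6, 23.8.
Season total = 634.2 DD.
Complete generations = ⌊634.2 / 269⌋ = 2.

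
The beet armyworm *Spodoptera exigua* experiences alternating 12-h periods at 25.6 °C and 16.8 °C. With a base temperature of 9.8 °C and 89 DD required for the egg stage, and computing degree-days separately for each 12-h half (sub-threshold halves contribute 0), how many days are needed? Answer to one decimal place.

7.8 days

Day half: max(0, 25.6 − 9.8) × 0.5 = 15.8 × 0.5 = 7.90 DD.
Night half: max(0, 16.8 − 9.8) × 0.5 = 7.0 × 0.5 = 3.50 DD.
Per 24 h: 11.40 DD/day.
Duration = 89 / 11.40 = 7.807 ≈ 7.8 days.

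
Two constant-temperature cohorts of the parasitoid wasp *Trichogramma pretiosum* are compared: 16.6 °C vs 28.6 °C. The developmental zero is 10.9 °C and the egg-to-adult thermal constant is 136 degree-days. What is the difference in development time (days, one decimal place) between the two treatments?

At 16.6 °C: 136 / (16.6 − 10.9) = 136 / 5.7 = 23.860 d.
At 28.6 °C: 136 / (28.6 − 10.9) = 136 / 17.7 = 7.684 d.
Difference = |23.860 − 7.684| = 16.176 ≈ 16.2 days.

16.2 days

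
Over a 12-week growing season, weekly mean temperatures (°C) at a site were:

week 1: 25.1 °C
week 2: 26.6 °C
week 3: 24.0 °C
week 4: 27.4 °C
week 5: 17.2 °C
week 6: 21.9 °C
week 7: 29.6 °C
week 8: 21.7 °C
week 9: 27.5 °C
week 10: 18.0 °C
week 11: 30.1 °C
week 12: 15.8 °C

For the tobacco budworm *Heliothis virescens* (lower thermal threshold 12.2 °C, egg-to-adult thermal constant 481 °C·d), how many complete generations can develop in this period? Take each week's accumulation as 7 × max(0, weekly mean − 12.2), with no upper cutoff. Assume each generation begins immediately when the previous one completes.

Weekly DD (7 × max(0, T̄ − 12.2)): 90.3, 100.8, 82.6, 106.4, 35.0, 67.9, 121.8, 66.5, 107.1, 40.6, 125.3, 25.2.
Season total = 969.5 DD.
Complete generations = ⌊969.5 / 481⌋ = 2.

2 generations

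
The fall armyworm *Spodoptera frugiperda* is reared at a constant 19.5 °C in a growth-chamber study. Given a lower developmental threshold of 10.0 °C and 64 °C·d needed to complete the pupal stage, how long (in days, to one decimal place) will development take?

Daily accumulation = 19.5 − 10.0 = 9.5 DD/day.
Duration = 64 / 9.5 = 6.737 ≈ 6.7 days.

6.7 days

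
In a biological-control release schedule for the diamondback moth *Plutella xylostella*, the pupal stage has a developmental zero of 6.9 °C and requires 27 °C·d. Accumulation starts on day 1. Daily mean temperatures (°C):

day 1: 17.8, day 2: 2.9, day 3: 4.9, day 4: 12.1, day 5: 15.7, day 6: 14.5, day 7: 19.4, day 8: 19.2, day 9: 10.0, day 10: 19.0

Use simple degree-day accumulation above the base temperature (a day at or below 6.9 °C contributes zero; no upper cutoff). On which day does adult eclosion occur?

Daily DD above 6.9 °C: 10.9, 0.0, 0.0, 5.2, 8.8, 7.6, 12.5, 12.3, 3.1, 12.1.
Cumulative: 10.9, 10.9, 10.9, 16.1, 24.9, 32.5, 45.0, 57.3, 60.4, 72.5.
The total first reaches 27 DD on day 6.

day 6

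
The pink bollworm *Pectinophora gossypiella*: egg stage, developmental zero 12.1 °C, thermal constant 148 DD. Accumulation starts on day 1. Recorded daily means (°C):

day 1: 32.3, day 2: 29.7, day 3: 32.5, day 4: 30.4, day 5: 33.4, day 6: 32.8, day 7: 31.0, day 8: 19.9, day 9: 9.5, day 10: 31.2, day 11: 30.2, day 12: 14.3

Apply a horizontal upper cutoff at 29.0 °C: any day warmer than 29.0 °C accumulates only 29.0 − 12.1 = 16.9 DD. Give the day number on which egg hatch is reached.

day 11

Daily DD above 12.1 °C (capped at 16.9): 16.9, 16.9, 16.9, 16.9, 16.9, 16.9, 16.9, 7.8, 0.0, 16.9, 16.9, 2.2.
Cumulative: 16.9, 33.8, 50.7, 67.6, 84.5, 101.4, 118.3, 126.1, 126.1, 143.0, 159.9, 162.1.
The total first reaches 148 DD on day 11.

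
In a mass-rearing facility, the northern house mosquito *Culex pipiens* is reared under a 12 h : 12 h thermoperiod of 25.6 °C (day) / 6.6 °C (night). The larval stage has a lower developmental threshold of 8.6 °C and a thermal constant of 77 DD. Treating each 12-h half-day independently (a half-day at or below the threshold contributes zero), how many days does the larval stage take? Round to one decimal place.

9.1 days

Day half: max(0, 25.6 − 8.6) × 0.5 = 17.0 × 0.5 = 8.50 DD.
Night half: max(0, 6.6 − 8.6) × 0.5 = 0.0 × 0.5 = 0.00 DD.
Per 24 h: 8.50 DD/day.
Duration = 77 / 8.50 = 9.059 ≈ 9.1 days.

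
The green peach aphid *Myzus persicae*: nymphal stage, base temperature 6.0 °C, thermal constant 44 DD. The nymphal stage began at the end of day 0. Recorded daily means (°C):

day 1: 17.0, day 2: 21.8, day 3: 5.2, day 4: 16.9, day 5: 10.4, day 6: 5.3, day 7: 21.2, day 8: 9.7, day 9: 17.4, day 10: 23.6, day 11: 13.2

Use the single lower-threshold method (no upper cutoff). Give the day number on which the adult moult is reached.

day 7

Daily DD above 6.0 °C: 11.0, 15.8, 0.0, 10.9, 4.4, 0.0, 15.2, 3.7, 11.4, 17.6, 7.2.
Cumulative: 11.0, 26.8, 26.8, 37.7, 42.1, 42.1, 57.3, 61.0, 72.4, 90.0, 97.2.
The total first reaches 44 DD on day 7.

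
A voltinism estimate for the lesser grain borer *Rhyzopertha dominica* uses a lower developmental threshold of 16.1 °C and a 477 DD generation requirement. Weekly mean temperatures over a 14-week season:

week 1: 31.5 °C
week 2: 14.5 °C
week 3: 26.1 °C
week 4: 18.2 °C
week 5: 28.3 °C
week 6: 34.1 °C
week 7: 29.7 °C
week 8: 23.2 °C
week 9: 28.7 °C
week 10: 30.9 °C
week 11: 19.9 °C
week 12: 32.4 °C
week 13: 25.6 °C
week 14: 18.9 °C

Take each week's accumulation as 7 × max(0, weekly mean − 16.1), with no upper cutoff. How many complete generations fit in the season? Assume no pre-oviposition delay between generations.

2 generations

Weekly DD (7 × max(0, T̄ − 16.1)): 107.8, 0.0, 70.0, 14.7, 85.4, 126.0, 95.2, 49.7, 88.2, 103.6, 26.6, 114.1, 66.5, 19.6.
Season total = 967.4 DD.
Complete generations = ⌊967.4 / 477⌋ = 2.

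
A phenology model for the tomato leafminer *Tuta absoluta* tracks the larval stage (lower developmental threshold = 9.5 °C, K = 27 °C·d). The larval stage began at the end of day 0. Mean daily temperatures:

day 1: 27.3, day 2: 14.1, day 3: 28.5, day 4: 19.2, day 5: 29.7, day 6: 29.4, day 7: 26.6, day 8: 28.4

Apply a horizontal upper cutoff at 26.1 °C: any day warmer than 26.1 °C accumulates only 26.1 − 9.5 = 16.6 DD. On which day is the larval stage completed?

day 3

Daily DD above 9.5 °C (capped at 16.6): 16.6, 4.6, 16.6, 9.7, 16.6, 16.6, 16.6, 16.6.
Cumulative: 16.6, 21.2, 37.8, 47.5, 64.1, 80.7, 97.3, 113.9.
The total first reaches 27 DD on day 3.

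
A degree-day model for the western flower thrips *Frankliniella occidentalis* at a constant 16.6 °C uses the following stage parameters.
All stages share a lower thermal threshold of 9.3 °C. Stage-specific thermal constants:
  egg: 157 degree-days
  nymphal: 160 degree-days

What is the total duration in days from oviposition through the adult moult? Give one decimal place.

Daily accumulation at 16.6 °C = 16.6 − 9.3 = 7.3 DD/day.
Total K = 157 + 160 = 317 DD.
Total duration = 317 / 7.3 = 43.425 ≈ 43.4 days.

43.4 days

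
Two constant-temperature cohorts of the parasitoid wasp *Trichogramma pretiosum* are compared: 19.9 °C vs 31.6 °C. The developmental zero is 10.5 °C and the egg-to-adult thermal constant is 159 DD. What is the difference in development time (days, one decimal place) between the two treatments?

At 19.9 °C: 159 / (19.9 − 10.5) = 159 / 9.4 = 16.915 d.
At 31.6 °C: 159 / (31.6 − 10.5) = 159 / 21.1 = 7.536 d.
Difference = |16.915 − 7.536| = 9.379 ≈ 9.4 days.

9.4 days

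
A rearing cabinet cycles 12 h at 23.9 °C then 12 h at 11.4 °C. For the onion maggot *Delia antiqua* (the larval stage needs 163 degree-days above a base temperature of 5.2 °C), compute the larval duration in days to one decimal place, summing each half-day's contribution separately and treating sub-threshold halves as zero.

13.1 days

Day half: max(0, 23.9 − 5.2) × 0.5 = 18.7 × 0.5 = 9.35 DD.
Night half: max(0, 11.4 − 5.2) × 0.5 = 6.2 × 0.5 = 3.10 DD.
Per 24 h: 12.45 DD/day.
Duration = 163 / 12.45 = 13.092 ≈ 13.1 days.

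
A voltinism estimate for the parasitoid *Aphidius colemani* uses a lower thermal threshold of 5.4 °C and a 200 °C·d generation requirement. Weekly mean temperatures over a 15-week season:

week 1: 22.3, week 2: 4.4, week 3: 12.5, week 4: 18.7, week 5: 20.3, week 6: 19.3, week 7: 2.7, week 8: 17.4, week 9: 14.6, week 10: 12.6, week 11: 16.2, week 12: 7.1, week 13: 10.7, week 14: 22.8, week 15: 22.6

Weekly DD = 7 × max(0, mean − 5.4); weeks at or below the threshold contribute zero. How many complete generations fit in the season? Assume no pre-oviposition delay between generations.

5 generations

Weekly DD (7 × max(0, T̄ − 5.4)): 118.3, 0.0, 49.7, 93.1, 104.3, 97.3, 0.0, 84.0, 64.4, 50.4, 75.6, 11.9, 37.1, 121.8, 120.4.
Season total = 1028.3 DD.
Complete generations = ⌊1028.3 / 200⌋ = 5.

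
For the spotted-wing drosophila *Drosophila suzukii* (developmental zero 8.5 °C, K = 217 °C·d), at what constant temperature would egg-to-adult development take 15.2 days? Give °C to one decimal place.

Required daily accumulation = 217 / 15.2 = 14.276 DD/day.
T = T_base + 14.276 = 8.5 + 14.276 = 22.776 ≈ 22.8 °C.

22.8 °C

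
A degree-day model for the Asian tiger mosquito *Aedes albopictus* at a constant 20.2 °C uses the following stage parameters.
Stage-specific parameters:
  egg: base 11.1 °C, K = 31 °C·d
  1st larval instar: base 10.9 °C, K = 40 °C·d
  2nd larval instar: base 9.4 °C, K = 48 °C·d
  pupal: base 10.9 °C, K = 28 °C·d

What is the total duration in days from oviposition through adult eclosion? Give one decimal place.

15.2 days

egg: 31 / (20.2 − 11.1) = 31 / 9.1 = 3.407 d.
1st larval instar: 40 / (20.2 − 10.9) = 40 / 9.3 = 4.301 d.
2nd larval instar: 48 / (20.2 − 9.4) = 48 / 10.8 = 4.444 d.
pupal: 28 / (20.2 − 10.9) = 28 / 9.3 = 3.011 d.
Sum = 15.163 ≈ 15.2 days.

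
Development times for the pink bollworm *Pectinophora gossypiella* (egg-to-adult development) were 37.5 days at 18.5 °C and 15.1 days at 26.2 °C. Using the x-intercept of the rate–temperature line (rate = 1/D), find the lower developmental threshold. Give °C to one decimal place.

Equal thermal constants: D₁(T₁ − T_b) = D₂(T₂ − T_b).
37.5·(18.5 − T_b) = 15.1·(26.2 − T_b)
T_b = (37.5·18.5 − 15.1·26.2) / (37.5 − 15.1) = 298.13 / 22.4 = 13.309 °C ≈ 13.3 °C.

13.3 °C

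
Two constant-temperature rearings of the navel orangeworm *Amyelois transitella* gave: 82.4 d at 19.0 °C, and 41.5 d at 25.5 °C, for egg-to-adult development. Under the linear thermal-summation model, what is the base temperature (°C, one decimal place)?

Linear rate model ⇒ the product D·(T − T_b) is constant across temperatures.
82.4·(19.0 − T_b) = 41.5·(25.5 − T_b)
T_b = (82.4·19.0 − 41.5·25.5) / (82.4 − 41.5) = 507.35 / 40.9 = 12.405 °C ≈ 12.4 °C.

12.4 °C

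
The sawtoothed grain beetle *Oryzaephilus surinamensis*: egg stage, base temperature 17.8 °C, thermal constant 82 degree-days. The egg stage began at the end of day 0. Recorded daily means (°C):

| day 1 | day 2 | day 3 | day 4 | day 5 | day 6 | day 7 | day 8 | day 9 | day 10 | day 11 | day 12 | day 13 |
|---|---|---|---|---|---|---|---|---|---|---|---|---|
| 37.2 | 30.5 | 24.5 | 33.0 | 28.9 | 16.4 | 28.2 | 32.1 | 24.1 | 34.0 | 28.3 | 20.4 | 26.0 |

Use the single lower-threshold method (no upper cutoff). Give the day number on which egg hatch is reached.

day 8

Daily DD above 17.8 °C: 19.4, 12.7, 6.7, 15.2, 11.1, 0.0, 10.4, 14.3, 6.3, 16.2, 10.5, 2.6, 8.2.
Cumulative: 19.4, 32.1, 38.8, 54.0, 65.1, 65.1, 75.5, 89.8, 96.1, 112.3, 122.8, 125.4, 133.6.
The total first reaches 82 DD on day 8.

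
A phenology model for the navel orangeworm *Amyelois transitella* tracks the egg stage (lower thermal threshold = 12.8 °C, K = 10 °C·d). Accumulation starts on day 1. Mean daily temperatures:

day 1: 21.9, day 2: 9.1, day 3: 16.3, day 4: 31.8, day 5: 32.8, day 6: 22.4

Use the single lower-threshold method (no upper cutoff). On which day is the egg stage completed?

day 3

Daily DD above 12.8 °C: 9.1, 0.0, 3.5, 19.0, 20.0, 9.6.
Cumulative: 9.1, 9.1, 12.6, 31.6, 51.6, 61.2.
The total first reaches 10 DD on day 3.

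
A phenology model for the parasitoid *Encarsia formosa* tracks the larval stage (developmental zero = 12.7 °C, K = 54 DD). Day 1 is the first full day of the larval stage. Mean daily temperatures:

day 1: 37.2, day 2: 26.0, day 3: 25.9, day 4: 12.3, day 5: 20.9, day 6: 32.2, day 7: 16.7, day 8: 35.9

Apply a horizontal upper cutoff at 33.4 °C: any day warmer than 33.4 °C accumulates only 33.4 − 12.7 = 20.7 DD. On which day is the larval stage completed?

day 5

Daily DD above 12.7 °C (capped at 20.7): 20.7, 13.3, 13.2, 0.0, 8.2, 19.5, 4.0, 20.7.
Cumulative: 20.7, 34.0, 47.2, 47.2, 55.4, 74.9, 78.9, 99.6.
The total first reaches 54 DD on day 5.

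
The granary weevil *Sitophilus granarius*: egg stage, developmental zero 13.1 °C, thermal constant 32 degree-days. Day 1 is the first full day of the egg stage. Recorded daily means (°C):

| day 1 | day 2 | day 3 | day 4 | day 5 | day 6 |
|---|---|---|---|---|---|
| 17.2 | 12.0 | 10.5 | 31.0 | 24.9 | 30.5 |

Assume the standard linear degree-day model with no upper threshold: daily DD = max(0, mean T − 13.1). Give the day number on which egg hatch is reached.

day 5

Daily DD above 13.1 °C: 4.1, 0.0, 0.0, 17.9, 11.8, 17.4.
Cumulative: 4.1, 4.1, 4.1, 22.0, 33.8, 51.2.
The total first reaches 32 DD on day 5.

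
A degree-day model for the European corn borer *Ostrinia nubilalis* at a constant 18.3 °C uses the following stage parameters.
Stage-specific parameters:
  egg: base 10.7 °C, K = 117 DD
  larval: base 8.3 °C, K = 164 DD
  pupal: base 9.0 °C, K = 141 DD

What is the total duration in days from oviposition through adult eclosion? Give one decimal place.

47.0 days

egg: 117 / (18.3 − 10.7) = 117 / 7.6 = 15.395 d.
larval: 164 / (18.3 − 8.3) = 164 / 10.0 = 16.400 d.
pupal: 141 / (18.3 − 9.0) = 141 / 9.3 = 15.161 d.
Sum = 46.956 ≈ 47.0 days.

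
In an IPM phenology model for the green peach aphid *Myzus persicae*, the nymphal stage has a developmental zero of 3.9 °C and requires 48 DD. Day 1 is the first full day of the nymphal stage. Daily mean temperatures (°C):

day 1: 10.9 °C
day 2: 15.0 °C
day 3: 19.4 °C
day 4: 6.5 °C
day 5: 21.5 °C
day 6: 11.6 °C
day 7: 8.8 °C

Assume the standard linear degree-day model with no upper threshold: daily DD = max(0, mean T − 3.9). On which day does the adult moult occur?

day 5

Daily DD above 3.9 °C: 7.0, 11.1, 15.5, 2.6, 17.6, 7.7, 4.9.
Cumulative: 7.0, 18.1, 33.6, 36.2, 53.8, 61.5, 66.4.
The total first reaches 48 DD on day 5.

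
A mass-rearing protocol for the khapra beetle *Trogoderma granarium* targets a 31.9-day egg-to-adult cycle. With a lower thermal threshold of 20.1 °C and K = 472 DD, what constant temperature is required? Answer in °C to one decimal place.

34.9 °C

Required daily accumulation = 472 / 31.9 = 14.796 DD/day.
T = T_base + 14.796 = 20.1 + 14.796 = 34.896 ≈ 34.9 °C.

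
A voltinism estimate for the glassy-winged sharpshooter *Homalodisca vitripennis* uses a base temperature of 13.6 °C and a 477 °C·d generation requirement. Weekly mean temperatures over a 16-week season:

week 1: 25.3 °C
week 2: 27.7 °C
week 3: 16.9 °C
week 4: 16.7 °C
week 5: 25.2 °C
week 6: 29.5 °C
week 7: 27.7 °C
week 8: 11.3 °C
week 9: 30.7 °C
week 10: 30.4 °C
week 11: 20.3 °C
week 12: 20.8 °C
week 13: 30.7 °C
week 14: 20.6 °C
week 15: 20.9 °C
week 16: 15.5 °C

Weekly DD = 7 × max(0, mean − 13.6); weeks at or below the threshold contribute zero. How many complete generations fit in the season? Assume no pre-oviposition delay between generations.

Weekly DD (7 × max(0, T̄ − 13.6)): 81.9, 98.7, 23.1, 21.7, 81.2, 111.3, 98.7, 0.0, 119.7, 117.6, 46.9, 50.4, 119.7, 49.0, 51.1, 13.3.
Season total = 1084.3 DD.
Complete generations = ⌊1084.3 / 477⌋ = 2.

2 generations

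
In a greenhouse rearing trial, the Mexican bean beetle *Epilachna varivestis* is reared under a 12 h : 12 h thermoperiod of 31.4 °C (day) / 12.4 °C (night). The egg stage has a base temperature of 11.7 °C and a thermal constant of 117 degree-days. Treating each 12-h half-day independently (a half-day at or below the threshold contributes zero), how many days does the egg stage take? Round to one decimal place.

11.5 days

Day half: max(0, 31.4 − 11.7) × 0.5 = 19.7 × 0.5 = 9.85 DD.
Night half: max(0, 12.4 − 11.7) × 0.5 = 0.7 × 0.5 = 0.35 DD.
Per 24 h: 10.20 DD/day.
Duration = 117 / 10.20 = 11.471 ≈ 11.5 days.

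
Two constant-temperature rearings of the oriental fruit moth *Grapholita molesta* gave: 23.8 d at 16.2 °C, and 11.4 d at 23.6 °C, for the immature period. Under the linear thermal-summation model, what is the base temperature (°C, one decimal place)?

9.4 °C

Under the model K = D·(T − T_b), so D₁·(T₁ − T_b) = D₂·(T₂ − T_b).
23.8·(16.2 − T_b) = 11.4·(23.6 − T_b)
T_b = (23.8·16.2 − 11.4·23.6) / (23.8 − 11.4) = 116.52 / 12.4 = 9.397 °C ≈ 9.4 °C.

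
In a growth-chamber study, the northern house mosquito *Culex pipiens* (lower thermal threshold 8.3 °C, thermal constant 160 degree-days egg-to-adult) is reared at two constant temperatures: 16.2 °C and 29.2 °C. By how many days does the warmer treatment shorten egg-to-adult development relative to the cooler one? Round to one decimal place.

12.6 days

At 16.2 °C: 160 / (16.2 − 8.3) = 160 / 7.9 = 20.253 d.
At 29.2 °C: 160 / (29.2 − 8.3) = 160 / 20.9 = 7.656 d.
Difference = |20.253 − 7.656| = 12.598 ≈ 12.6 days.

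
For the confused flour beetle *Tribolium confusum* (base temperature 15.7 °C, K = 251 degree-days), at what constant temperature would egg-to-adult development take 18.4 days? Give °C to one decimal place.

29.3 °C

Required daily accumulation = 251 / 18.4 = 13.641 DD/day.
T = T_base + 13.641 = 15.7 + 13.641 = 29.341 ≈ 29.3 °C.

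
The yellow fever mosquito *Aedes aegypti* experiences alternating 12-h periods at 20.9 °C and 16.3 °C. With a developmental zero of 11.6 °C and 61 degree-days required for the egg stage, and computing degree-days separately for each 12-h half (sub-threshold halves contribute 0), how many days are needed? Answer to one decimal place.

8.7 days

Day half: max(0, 20.9 − 11.6) × 0.5 = 9.3 × 0.5 = 4.65 DD.
Night half: max(0, 16.3 − 11.6) × 0.5 = 4.7 × 0.5 = 2.35 DD.
Per 24 h: 7.00 DD/day.
Duration = 61 / 7.00 = 8.714 ≈ 8.7 days.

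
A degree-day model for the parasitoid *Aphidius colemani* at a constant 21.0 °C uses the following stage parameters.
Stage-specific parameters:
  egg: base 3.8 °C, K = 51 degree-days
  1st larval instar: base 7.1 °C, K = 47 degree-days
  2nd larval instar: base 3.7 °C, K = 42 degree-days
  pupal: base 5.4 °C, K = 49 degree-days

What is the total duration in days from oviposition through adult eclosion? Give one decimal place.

egg: 51 / (21.0 − 3.8) = 51 / 17.2 = 2.965 d.
1st larval instar: 47 / (21.0 − 7.1) = 47 / 13.9 = 3.381 d.
2nd larval instar: 42 / (21.0 − 3.7) = 42 / 17.3 = 2.428 d.
pupal: 49 / (21.0 − 5.4) = 49 / 15.6 = 3.141 d.
Sum = 11.915 ≈ 11.9 days.

11.9 days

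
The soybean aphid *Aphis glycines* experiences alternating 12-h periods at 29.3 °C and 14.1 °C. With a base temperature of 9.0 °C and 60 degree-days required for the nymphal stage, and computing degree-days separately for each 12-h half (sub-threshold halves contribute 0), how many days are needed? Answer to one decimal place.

Day half: max(0, 29.3 − 9.0) × 0.5 = 20.3 × 0.5 = 10.15 DD.
Night half: max(0, 14.1 − 9.0) × 0.5 = 5.1 × 0.5 = 2.55 DD.
Per 24 h: 12.70 DD/day.
Duration = 60 / 12.70 = 4.724 ≈ 4.7 days.

4.7 days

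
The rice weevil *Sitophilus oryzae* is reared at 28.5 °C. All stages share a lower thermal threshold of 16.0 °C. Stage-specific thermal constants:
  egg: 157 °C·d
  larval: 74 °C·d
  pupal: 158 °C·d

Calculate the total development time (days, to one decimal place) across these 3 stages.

Daily accumulation at 28.5 °C = 28.5 − 16.0 = 12.5 DD/day.
Total K = 157 + 74 + 158 = 389 DD.
Total duration = 389 / 12.5 = 31.120 ≈ 31.1 days.

31.1 days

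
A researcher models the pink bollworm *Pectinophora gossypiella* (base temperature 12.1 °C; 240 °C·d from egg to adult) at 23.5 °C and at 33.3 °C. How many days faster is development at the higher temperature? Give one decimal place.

At 23.5 °C: 240 / (23.5 − 12.1) = 240 / 11.4 = 21.053 d.
At 33.3 °C: 240 / (33.3 − 12.1) = 240 / 21.2 = 11.321 d.
Difference = |21.053 − 11.321| = 9.732 ≈ 9.7 days.

9.7 days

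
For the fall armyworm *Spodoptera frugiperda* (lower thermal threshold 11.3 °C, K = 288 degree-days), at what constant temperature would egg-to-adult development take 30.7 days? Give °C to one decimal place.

Required daily accumulation = 288 / 30.7 = 9.381 DD/day.
T = T_base + 9.381 = 11.3 + 9.381 = 20.681 ≈ 20.7 °C.

20.7 °C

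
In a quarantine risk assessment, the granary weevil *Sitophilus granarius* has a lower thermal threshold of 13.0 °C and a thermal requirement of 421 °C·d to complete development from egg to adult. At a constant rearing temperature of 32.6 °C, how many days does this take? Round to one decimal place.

Daily accumulation = 32.6 − 13.0 = 19.6 DD/day.
Duration = 421 / 19.6 = 21.480 ≈ 21.5 days.

21.5 days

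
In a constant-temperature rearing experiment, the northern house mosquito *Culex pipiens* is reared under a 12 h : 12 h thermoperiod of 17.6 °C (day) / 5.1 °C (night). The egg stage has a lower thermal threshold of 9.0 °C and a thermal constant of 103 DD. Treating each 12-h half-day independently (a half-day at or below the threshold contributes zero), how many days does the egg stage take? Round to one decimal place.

24.0 days

Day half: max(0, 17.6 − 9.0) × 0.5 = 8.6 × 0.5 = 4.30 DD.
Night half: max(0, 5.1 − 9.0) × 0.5 = 0.0 × 0.5 = 0.00 DD.
Per 24 h: 4.30 DD/day.
Duration = 103 / 4.30 = 23.953 ≈ 24.0 days.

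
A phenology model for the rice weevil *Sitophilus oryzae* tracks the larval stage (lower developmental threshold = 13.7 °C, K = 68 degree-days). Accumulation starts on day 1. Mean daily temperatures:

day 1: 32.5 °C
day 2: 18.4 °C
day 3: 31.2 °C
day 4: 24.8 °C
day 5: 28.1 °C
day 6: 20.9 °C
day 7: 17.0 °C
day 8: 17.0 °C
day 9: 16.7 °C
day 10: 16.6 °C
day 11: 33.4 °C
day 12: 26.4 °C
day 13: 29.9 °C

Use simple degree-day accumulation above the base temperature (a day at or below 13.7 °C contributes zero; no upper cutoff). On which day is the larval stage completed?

day 6

Daily DD above 13.7 °C: 18.8, 4.7, 17.5, 11.1, 14.4, 7.2, 3.3, 3.3, 3.0, 2.9, 19.7, 12.7, 16.2.
Cumulative: 18.8, 23.5, 41.0, 52.1, 66.5, 73.7, 77.0, 80.3, 83.3, 86.2, 105.9, 118.6, 134.8.
The total first reaches 68 DD on day 6.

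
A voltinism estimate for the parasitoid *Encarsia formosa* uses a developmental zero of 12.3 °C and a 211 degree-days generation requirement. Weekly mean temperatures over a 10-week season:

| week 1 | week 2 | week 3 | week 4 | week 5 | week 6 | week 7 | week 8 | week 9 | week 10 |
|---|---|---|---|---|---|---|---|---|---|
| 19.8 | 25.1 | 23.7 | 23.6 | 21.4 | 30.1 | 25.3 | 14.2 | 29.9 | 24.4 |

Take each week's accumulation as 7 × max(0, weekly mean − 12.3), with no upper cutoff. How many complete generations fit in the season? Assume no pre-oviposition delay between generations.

3 generations

Weekly DD (7 × max(0, T̄ − 12.3)): 52.5, 89.6, 79.8, 79.1, 63.7, 124.6, 91.0, 13.3, 123.2, 84.7.
Season total = 801.5 DD.
Complete generations = ⌊801.5 / 211⌋ = 3.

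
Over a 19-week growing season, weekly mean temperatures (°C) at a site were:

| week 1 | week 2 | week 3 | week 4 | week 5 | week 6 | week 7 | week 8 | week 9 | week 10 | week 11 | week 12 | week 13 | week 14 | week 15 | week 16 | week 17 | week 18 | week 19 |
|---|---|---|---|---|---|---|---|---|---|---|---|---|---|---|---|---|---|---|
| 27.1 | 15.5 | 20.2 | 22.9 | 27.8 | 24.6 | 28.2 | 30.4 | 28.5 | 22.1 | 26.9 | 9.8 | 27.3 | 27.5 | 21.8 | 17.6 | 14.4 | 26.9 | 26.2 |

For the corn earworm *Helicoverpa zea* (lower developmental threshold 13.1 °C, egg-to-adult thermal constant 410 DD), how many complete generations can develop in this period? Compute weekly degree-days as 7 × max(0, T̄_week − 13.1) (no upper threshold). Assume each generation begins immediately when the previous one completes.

Weekly DD (7 × max(0, T̄ − 13.1)): 98.0, 16.8, 49.7, 68.6, 102.9, 80.5, 105.7, 121.1, 107.8, 63.0, 96.6, 0.0, 99.4, 100.8, 60.9, 31.5, 9.1, 96.6, 91.7.
Season total = 1400.7 DD.
Complete generations = ⌊1400.7 / 410⌋ = 3.

3 generations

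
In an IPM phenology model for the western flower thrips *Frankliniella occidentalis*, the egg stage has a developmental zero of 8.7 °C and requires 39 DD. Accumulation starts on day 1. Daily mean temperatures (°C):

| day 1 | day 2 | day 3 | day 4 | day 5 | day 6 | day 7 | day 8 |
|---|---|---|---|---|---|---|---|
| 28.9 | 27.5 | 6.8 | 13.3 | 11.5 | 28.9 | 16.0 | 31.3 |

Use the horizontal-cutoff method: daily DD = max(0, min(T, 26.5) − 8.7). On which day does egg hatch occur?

day 4

Daily DD above 8.7 °C (capped at 17.8): 17.8, 17.8, 0.0, 4.6, 2.8, 17.8, 7.3, 17.8.
Cumulative: 17.8, 35.6, 35.6, 40.2, 43.0, 60.8, 68.1, 85.9.
The total first reaches 39 DD on day 4.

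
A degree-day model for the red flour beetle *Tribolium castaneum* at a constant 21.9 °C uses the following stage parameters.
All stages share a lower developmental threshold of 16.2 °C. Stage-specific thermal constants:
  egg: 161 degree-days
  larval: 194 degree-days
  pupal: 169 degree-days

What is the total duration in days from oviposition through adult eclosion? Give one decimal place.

Daily accumulation at 21.9 °C = 21.9 − 16.2 = 5.7 DD/day.
Total K = 161 + 194 + 169 = 524 DD.
Total duration = 524 / 5.7 = 91.930 ≈ 91.9 days.

91.9 days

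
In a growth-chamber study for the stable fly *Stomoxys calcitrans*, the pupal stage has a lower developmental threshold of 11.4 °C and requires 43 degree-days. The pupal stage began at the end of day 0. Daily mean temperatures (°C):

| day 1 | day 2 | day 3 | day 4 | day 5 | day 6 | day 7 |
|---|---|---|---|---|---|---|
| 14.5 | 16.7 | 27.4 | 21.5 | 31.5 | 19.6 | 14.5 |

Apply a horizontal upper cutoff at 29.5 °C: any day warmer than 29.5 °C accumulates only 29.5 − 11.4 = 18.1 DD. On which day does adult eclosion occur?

Daily DD above 11.4 °C (capped at 18.1): 3.1, 5.3, 16.0, 10.1, 18.1, 8.2, 3.1.
Cumulative: 3.1, 8.4, 24.4, 34.5, 52.6, 60.8, 63.9.
The total first reaches 43 DD on day 5.

day 5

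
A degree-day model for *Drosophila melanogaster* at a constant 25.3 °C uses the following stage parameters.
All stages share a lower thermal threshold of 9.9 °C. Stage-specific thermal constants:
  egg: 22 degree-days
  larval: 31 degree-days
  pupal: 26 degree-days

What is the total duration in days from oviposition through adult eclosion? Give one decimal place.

Daily accumulation at 25.3 °C = 25.3 − 9.9 = 15.4 DD/day.
Total K = 22 + 31 + 26 = 79 DD.
Total duration = 79 / 15.4 = 5.130 ≈ 5.1 days.

5.1 days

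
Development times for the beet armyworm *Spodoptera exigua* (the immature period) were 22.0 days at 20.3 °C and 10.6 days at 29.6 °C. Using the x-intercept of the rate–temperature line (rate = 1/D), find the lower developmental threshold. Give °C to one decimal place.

11.7 °C

Under the model K = D·(T − T_b), so D₁·(T₁ − T_b) = D₂·(T₂ − T_b).
22.0·(20.3 − T_b) = 10.6·(29.6 − T_b)
T_b = (22.0·20.3 − 10.6·29.6) / (22.0 − 10.6) = 132.84 / 11.4 = 11.653 °C ≈ 11.7 °C.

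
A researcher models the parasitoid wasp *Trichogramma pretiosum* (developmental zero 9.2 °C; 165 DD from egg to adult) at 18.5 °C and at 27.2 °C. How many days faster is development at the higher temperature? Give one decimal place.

At 18.5 °C: 165 / (18.5 − 9.2) = 165 / 9.3 = 17.742 d.
At 27.2 °C: 165 / (27.2 − 9.2) = 165 / 18.0 = 9.167 d.
Difference = |17.742 − 9.167| = 8.575 ≈ 8.6 days.

8.6 days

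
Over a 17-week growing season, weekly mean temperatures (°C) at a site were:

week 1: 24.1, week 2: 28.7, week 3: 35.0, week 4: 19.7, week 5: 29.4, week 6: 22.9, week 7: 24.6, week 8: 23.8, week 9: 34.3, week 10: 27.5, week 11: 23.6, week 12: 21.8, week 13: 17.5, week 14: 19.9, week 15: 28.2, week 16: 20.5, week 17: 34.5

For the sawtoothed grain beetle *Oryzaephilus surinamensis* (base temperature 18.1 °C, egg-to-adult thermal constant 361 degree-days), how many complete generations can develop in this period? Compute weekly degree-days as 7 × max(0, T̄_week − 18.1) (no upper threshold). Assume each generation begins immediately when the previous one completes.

2 generations

Weekly DD (7 × max(0, T̄ − 18.1)): 42.0, 74.2, 118.3, 11.2, 79.1, 33.6, 45.5, 39.9, 113.4, 65.8, 38.5, 25.9, 0.0, 12.6, 70.7, 16.8, 114.8.
Season total = 902.3 DD.
Complete generations = ⌊902.3 / 361⌋ = 2.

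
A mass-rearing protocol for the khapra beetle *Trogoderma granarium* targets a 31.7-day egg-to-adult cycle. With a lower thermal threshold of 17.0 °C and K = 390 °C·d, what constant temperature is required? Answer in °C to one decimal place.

Required daily accumulation = 390 / 31.7 = 12.303 DD/day.
T = T_base + 12.303 = 17.0 + 12.303 = 29.303 ≈ 29.3 °C.

29.3 °C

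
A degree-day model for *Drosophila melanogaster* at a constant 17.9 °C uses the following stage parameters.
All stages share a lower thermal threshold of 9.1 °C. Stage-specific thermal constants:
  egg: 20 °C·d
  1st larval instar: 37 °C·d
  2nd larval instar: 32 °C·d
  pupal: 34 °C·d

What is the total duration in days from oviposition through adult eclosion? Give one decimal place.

Daily accumulation at 17.9 °C = 17.9 − 9.1 = 8.8 DD/day.
Total K = 20 + 37 + 32 + 34 = 123 DD.
Total duration = 123 / 8.8 = 13.977 ≈ 14.0 days.

14.0 days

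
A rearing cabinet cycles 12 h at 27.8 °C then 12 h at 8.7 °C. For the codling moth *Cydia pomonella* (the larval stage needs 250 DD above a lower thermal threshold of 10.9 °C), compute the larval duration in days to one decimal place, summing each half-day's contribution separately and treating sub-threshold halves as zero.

29.6 days

Day half: max(0, 27.8 − 10.9) × 0.5 = 16.9 × 0.5 = 8.45 DD.
Night half: max(0, 8.7 − 10.9) × 0.5 = 0.0 × 0.5 = 0.00 DD.
Per 24 h: 8.45 DD/day.
Duration = 250 / 8.45 = 29.586 ≈ 29.6 days.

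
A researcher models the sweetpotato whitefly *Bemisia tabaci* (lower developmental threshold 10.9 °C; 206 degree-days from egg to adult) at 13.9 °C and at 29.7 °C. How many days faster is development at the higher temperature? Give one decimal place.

At 13.9 °C: 206 / (13.9 − 10.9) = 206 / 3.0 = 68.667 d.
At 29.7 °C: 206 / (29.7 − 10.9) = 206 / 18.8 = 10.957 d.
Difference = |68.667 − 10.957| = 57.709 ≈ 57.7 days.

57.7 days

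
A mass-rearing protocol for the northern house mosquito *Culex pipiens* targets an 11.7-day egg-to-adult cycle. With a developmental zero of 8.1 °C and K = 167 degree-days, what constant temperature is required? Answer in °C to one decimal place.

22.4 °C

Required daily accumulation = 167 / 11.7 = 14.274 DD/day.
T = T_base + 14.274 = 8.1 + 14.274 = 22.374 ≈ 22.4 °C.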